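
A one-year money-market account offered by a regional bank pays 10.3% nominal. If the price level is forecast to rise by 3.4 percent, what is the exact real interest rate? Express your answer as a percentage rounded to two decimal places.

By the Fisher relation, 1 + r = (1 + i)/(1 + π).
1 + r = 1.10300 / 1.03400 = 1.066731
r = 1.066731 − 1 = 6.6731%, i.e. 6.67%.

6.67%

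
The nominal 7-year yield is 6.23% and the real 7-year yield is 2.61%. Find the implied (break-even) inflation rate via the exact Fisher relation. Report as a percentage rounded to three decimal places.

3.528%

(1 + π) = (1 + i)/(1 + r) = 1.06230 / 1.02610 = 1.035279
Break-even inflation = 1.035279 − 1 → 3.528%.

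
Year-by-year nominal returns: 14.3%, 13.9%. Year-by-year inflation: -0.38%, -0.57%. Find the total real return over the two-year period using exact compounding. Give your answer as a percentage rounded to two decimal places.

31.43%

Compound the nominal returns: 1.1430 × 1.1390 = 1.301877.
Compound inflation: 0.9962 × 0.9943 = 0.990522.
Deflate: 1.301877 / 0.990522 = 1.314335.
Total real return = 1.314335 − 1 → 31.43%.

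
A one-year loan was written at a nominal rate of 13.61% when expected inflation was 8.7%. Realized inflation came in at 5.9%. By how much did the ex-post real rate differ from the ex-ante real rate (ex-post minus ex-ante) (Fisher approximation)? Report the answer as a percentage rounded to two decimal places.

2.80%

Ex-ante: 13.61% − 8.7% = 4.910%
Ex-post: 13.61% − 5.9% = 7.710%
Difference (ex-post − ex-ante) = 2.8000% → 2.80%.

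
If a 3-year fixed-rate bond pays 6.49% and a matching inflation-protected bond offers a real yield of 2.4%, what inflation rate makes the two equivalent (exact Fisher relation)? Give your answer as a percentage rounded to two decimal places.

(1 + π) = (1 + i)/(1 + r) = 1.06490 / 1.02400 = 1.039941
Break-even inflation = 1.039941 − 1 → 3.99%.

3.99%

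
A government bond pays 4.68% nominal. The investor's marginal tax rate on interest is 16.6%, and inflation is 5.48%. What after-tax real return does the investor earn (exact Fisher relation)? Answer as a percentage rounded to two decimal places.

-1.49%

After-tax nominal return = 4.68% × (1 − 0.166) = 3.90312%.
1 + r = 1.0390312 / 1.05480 = 0.9850504
After-tax real rate = 0.9850504 − 1 → -1.49%.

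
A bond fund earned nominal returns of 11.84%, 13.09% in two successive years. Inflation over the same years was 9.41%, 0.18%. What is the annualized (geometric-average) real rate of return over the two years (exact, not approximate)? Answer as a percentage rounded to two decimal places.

Nominal growth factor = 1.1184 × 1.1309 = 1.26479856
Price-level growth factor = 1.0941 × 1.0018 = 1.09606938
Real growth factor = 1.26479856 / 1.09606938 = 1.15394024
Annualized real rate = 1.15394024^(1/2) − 1 = 7.4216% → 7.42%.

7.42%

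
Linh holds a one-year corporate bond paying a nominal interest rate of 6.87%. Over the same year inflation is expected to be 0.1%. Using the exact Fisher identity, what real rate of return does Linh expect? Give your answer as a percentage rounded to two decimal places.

By the Fisher identity, 1 + r = (1 + i)/(1 + π).
1 + r = 1.06870 / 1.00100 = 1.067632
r = 1.067632 − 1 = 6.7632%, i.e. 6.76%.

6.76%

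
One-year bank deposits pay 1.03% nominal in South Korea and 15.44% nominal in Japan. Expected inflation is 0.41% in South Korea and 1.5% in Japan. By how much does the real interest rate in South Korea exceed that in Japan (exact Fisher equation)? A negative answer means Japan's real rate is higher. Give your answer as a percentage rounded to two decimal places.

-13.12%

South Korea: (1 + 0.0103)/(1 + 0.0041) − 1 = 0.6175%
Japan: (1 + 0.1544)/(1 + 0.0150) − 1 = 13.7340%
Differential = 0.6175% − 13.7340% = -13.1165% → -13.12%.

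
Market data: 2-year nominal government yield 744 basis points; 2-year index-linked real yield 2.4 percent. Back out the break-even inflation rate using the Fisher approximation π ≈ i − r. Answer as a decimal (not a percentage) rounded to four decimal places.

0.0504

π ≈ i − r = 7.44% − 2.4% → 0.0504.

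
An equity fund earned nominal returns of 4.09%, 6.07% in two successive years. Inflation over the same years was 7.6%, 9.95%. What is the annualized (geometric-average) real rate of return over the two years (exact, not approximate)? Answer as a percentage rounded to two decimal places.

Nominal growth factor = 1.0409 × 1.0607 = 1.10408263
Price-level growth factor = 1.0760 × 1.0995 = 1.18306200
Real growth factor = 1.10408263 / 1.18306200 = 0.93324156
Annualized real rate = 0.93324156^(1/2) − 1 = -3.3956% → -3.40%.

-3.40%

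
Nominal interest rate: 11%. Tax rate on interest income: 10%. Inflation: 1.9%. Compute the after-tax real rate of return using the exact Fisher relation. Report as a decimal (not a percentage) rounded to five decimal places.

After-tax nominal return = 11% × (1 − 0.1) = 9.9000%.
1 + r = 1.09900 / 1.01900 = 1.078508
After-tax real rate = 1.078508 − 1 → 0.07851.

0.07851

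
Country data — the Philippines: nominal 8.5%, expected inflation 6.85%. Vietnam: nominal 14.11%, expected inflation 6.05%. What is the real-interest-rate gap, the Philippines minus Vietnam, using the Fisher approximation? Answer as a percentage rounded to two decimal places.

-6.41%

The Philippines: 8.5% − 6.85% = 1.650%
Vietnam: 14.11% − 6.05% = 8.060%
Differential = -6.410% → -6.41%.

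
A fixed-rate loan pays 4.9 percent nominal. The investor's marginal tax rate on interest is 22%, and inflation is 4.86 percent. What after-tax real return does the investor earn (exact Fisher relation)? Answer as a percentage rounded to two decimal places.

After-tax nominal return = 4.9% × (1 − 0.22) = 3.8220%.
1 + r = 1.03822 / 1.04860 = 0.990101
After-tax real rate = 0.990101 − 1 → -0.99%.

-0.99%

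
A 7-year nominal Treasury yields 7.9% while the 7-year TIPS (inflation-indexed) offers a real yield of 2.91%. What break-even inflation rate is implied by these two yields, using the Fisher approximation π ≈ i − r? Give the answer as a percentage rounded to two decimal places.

π ≈ i − r = 7.9% − 2.91% → 4.99%.

4.99%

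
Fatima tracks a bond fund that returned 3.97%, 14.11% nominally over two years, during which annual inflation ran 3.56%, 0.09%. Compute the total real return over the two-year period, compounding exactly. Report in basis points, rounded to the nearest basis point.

1446 basis points

Compound the nominal returns: 1.0397 × 1.1411 = 1.186402.
Compound inflation: 1.0356 × 1.0009 = 1.036532.
Deflate: 1.186402 / 1.036532 = 1.144588.
Total real return = 1.144588 − 1 → 1446 basis points.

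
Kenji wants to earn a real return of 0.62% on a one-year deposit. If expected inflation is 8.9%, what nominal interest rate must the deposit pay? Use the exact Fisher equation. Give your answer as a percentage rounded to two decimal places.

(1 + i) = (1 + r)(1 + π) = 1.00620 × 1.08900 = 1.0957518
i = 1.0957518 − 1, so the required nominal rate is 9.58%.

9.58%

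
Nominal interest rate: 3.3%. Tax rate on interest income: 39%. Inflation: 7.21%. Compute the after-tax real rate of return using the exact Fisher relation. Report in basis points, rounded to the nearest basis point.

After-tax nominal return = 3.3% × (1 − 0.39) = 2.0130%.
1 + r = 1.02013 / 1.07210 = 0.951525
After-tax real rate = 0.951525 − 1 → -485 basis points.

-485 basis points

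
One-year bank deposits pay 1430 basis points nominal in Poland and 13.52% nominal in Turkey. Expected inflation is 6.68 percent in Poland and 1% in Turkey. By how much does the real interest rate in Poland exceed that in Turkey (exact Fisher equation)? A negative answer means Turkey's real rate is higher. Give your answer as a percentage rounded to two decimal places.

Poland: (1 + 0.1430)/(1 + 0.0668) − 1 = 7.1429%
Turkey: (1 + 0.1352)/(1 + 0.0100) − 1 = 12.3960%
Differential = 7.1429% − 12.3960% = -5.2532% → -5.25%.

-5.25%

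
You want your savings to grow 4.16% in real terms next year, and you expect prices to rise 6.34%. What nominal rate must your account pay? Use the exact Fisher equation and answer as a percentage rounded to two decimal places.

(1 + i) = (1 + r)(1 + π) = 1.04160 × 1.06340 = 1.10763744
i = 1.10763744 − 1, so the required nominal rate is 10.76%.

10.76%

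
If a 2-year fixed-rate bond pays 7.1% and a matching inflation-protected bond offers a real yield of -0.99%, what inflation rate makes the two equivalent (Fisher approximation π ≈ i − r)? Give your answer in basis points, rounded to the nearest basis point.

809 basis points

π ≈ i − r = 7.1% − (-0.99%) → 809 basis points.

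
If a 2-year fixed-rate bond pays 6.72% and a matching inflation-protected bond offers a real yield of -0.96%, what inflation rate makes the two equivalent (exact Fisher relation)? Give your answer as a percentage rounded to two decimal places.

7.75%

(1 + π) = (1 + i)/(1 + r) = 1.06720 / 0.99040 = 1.077544
Break-even inflation = 1.077544 − 1 → 7.75%.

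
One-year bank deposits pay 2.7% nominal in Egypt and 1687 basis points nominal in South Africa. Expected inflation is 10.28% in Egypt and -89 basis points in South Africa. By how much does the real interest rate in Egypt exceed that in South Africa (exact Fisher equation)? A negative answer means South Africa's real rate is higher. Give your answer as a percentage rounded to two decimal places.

Egypt: (1 + 0.0270)/(1 + 0.1028) − 1 = -6.8734%
South Africa: (1 + 0.1687)/(1 − 0.0089) − 1 = 17.9195%
Differential = -6.8734% − 17.9195% = -24.7929% → -24.79%.

-24.79%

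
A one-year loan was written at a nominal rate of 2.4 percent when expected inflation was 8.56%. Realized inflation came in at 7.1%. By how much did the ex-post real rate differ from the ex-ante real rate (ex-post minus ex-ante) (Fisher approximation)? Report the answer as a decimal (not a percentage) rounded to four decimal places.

Ex-ante: 2.4% − 8.56% = -6.160%
Ex-post: 2.4% − 7.1% = -4.700%
Difference (ex-post − ex-ante) = 1.4600% → 0.0146.

0.0146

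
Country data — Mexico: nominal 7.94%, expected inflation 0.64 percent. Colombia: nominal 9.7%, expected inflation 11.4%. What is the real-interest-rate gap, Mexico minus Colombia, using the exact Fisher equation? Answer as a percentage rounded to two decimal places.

Mexico: (1 + 0.0794)/(1 + 0.0064) − 1 = 7.2536%
Colombia: (1 + 0.0970)/(1 + 0.1140) − 1 = -1.5260%
Differential = 7.2536% − (-1.5260%) = 8.7796% → 8.78%.

8.78%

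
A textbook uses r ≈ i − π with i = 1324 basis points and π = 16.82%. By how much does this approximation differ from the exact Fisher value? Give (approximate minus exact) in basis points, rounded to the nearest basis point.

-52 basis points

Approximate: r ≈ 13.240% − 16.820% = -3.5800%
Exact: (1 + 0.1324)/(1 + 0.1682) − 1 = -3.0645%
Error = -3.5800% − (-3.0645%) = -0.5155% → -52 basis points.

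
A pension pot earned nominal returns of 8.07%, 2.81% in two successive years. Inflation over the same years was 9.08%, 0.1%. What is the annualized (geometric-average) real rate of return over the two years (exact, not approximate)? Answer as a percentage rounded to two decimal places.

Compound the nominal returns: 1.0807 × 1.0281 = 1.11106767.
Compound inflation: 1.0908 × 1.0010 = 1.09189080.
Deflate: 1.11106767 / 1.09189080 = 1.01756299.
Annualized real rate = 1.01756299^(1/2) − 1 = 0.8743% → 0.87%.

0.87%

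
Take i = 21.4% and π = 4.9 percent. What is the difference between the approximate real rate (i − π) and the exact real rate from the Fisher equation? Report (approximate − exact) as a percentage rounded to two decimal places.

0.77%

Approximate: r ≈ 21.400% − 4.900% = 16.5000%
Exact: (1 + 0.2140)/(1 + 0.0490) − 1 = 15.7293%
Error = 16.5000% − 15.7293% = 0.7707% → 0.77%.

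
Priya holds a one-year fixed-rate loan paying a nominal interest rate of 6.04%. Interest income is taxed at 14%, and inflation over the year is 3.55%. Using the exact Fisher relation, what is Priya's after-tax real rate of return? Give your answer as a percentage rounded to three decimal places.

1.588%

After-tax nominal return = 6.04% × (1 − 0.14) = 5.1944%.
1 + r = 1.051944 / 1.03550 = 1.015880
After-tax real rate = 1.015880 − 1 → 1.588%.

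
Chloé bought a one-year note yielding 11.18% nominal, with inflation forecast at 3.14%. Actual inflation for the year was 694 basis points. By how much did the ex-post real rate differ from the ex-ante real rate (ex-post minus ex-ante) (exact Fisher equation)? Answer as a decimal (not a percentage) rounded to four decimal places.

Ex-ante: (1 + 0.1118)/(1 + 0.0314) − 1 = 7.7952%
Ex-post: (1 + 0.1118)/(1 + 0.0694) − 1 = 3.9648%
Difference (ex-post − ex-ante) = -3.8304% → -0.0383.

-0.0383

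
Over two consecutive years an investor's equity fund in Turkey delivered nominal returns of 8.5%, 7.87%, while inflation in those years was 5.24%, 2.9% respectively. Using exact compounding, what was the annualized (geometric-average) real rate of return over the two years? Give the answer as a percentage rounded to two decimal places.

Compound the nominal returns: 1.0850 × 1.0787 = 1.17038950.
Compound inflation: 1.0524 × 1.0290 = 1.08291960.
Deflate: 1.17038950 / 1.08291960 = 1.08077229.
Annualized real rate = 1.08077229^(1/2) − 1 = 3.9602% → 3.96%.

3.96%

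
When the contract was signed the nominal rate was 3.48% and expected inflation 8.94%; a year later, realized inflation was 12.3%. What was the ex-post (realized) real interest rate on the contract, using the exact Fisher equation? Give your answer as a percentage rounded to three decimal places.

-7.854%

Ex-post: (1 + 0.0348)/(1 + 0.1230) − 1 = -7.8540%
So the realized real rate is -7.854%.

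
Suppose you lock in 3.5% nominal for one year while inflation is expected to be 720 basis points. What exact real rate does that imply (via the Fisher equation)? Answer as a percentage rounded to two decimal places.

By the Fisher equation, 1 + r = (1 + i)/(1 + π).
1 + r = 1.03500 / 1.07200 = 0.965485
r = 0.965485 − 1 = -3.4515%, i.e. -3.45%.

-3.45%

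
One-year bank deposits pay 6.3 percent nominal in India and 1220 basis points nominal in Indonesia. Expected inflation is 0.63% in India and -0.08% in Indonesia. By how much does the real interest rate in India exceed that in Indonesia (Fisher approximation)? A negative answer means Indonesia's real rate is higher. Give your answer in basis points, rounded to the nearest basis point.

India: 6.3% − 0.63% = 5.670%
Indonesia: 12.2% − (-0.08%) = 12.280%
Differential = -6.610% → -661 basis points.

-661 basis points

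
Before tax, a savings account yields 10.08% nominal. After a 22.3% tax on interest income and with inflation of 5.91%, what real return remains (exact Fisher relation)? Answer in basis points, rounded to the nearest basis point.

181 basis points

After-tax nominal return = 10.08% × (1 − 0.223) = 7.83216%.
1 + r = 1.0783216 / 1.05910 = 1.018149
After-tax real rate = 1.018149 − 1 → 181 basis points.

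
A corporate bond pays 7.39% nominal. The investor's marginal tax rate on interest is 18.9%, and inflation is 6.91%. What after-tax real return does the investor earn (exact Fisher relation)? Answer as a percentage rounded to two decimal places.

After-tax nominal return = 7.39% × (1 − 0.189) = 5.99329%.
1 + r = 1.0599329 / 1.06910 = 0.991425
After-tax real rate = 0.991425 − 1 → -0.86%.

-0.86%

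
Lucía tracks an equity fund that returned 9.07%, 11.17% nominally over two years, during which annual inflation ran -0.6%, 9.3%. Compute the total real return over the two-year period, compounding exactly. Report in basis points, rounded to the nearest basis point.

Nominal growth factor = 1.0907 × 1.1117 = 1.212531
Price-level growth factor = 0.9940 × 1.0930 = 1.086442
Real growth factor = 1.212531 / 1.086442 = 1.116057
Total real return = 1.116057 − 1 → 1161 basis points.

1161 basis points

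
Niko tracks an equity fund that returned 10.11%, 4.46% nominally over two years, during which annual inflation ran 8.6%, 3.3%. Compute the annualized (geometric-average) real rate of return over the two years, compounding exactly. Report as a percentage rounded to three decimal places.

1.257%

Compound the nominal returns: 1.1011 × 1.0446 = 1.15020906.
Compound inflation: 1.0860 × 1.0330 = 1.12183800.
Deflate: 1.15020906 / 1.12183800 = 1.02528980.
Annualized real rate = 1.02528980^(1/2) − 1 = 1.2566% → 1.257%.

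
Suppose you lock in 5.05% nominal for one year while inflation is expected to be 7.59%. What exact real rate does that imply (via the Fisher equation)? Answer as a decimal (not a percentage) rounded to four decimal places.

1 + r = 1.05050 / 1.07590 = 0.976392
r = 0.976392 − 1 = -2.3608%, i.e. -0.0236.

-0.0236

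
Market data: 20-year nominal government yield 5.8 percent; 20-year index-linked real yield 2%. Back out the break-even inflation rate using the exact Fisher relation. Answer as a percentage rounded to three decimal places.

3.725%

(1 + π) = (1 + i)/(1 + r) = 1.05800 / 1.02000 = 1.0372549
Break-even inflation = 1.0372549 − 1 → 3.725%.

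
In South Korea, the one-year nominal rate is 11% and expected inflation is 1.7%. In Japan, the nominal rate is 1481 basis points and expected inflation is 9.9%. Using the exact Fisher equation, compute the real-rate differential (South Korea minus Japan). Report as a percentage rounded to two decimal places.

4.68%

South Korea: (1 + 0.1100)/(1 + 0.0170) − 1 = 9.1445%
Japan: (1 + 0.1481)/(1 + 0.0990) − 1 = 4.4677%
Differential = 9.1445% − 4.4677% = 4.6768% → 4.68%.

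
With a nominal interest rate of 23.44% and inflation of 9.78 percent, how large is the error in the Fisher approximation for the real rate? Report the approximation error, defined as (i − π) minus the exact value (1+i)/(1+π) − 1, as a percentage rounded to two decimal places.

Approximate: r ≈ 23.440% − 9.780% = 13.6600%
Exact: (1 + 0.2344)/(1 + 0.0978) − 1 = 12.4431%
Error = 13.6600% − 12.4431% = 1.2169% → 1.22%.

1.22%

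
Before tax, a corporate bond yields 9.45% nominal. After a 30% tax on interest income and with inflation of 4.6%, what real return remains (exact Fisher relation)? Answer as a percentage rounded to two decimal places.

1.93%

After-tax nominal return = 9.45% × (1 − 0.3) = 6.6150%.
1 + r = 1.06615 / 1.04600 = 1.019264
After-tax real rate = 1.019264 − 1 → 1.93%.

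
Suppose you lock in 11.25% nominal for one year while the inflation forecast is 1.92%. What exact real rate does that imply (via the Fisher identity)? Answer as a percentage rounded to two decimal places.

9.15%

1 + r = 1.11250 / 1.01920 = 1.091542
r = 1.091542 − 1 = 9.1542%, i.e. 9.15%.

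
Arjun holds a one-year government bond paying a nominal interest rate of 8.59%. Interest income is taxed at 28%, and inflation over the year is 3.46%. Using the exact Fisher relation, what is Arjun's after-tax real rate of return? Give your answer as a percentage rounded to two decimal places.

2.63%

After-tax nominal return = 8.59% × (1 − 0.28) = 6.1848%.
1 + r = 1.061848 / 1.03460 = 1.026337
After-tax real rate = 1.026337 − 1 → 2.63%.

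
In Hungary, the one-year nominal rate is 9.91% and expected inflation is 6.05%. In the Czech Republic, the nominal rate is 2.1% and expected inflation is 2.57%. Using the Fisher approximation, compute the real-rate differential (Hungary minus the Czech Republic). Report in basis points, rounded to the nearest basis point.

Hungary: 9.91% − 6.05% = 3.860%
The Czech Republic: 2.1% − 2.57% = -0.470%
Differential = 4.330% → 433 basis points.

433 basis points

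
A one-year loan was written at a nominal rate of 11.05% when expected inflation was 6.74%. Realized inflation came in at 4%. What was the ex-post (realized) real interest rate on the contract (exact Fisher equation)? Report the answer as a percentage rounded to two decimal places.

Ex-post: (1 + 0.1105)/(1 + 0.0400) − 1 = 6.7788%
So the realized real rate is 6.78%.

6.78%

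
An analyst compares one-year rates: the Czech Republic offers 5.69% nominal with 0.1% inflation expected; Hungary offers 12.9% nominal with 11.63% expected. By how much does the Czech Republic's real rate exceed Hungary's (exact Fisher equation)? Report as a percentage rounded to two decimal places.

4.45%

The Czech Republic: (1 + 0.0569)/(1 + 0.0010) − 1 = 5.5844%
Hungary: (1 + 0.1290)/(1 + 0.1163) − 1 = 1.1377%
Differential = 5.5844% − 1.1377% = 4.4467% → 4.45%.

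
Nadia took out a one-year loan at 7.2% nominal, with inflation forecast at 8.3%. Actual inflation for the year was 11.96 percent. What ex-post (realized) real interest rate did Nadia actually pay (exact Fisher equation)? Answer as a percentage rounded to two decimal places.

Ex-post: (1 + 0.0720)/(1 + 0.1196) − 1 = -4.2515%
So the realized real rate is -4.25%.

-4.25%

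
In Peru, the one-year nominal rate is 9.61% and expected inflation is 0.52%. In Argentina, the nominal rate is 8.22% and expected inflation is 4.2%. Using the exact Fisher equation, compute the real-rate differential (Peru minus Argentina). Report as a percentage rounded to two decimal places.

Peru: (1 + 0.0961)/(1 + 0.0052) − 1 = 9.04298%
Argentina: (1 + 0.0822)/(1 + 0.0420) − 1 = 3.85797%
Differential = 9.04298% − 3.85797% = 5.18501% → 5.19%.

5.19%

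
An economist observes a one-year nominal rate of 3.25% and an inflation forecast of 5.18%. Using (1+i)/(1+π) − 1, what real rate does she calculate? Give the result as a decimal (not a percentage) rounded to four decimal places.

1 + r = 1.03250 / 1.05180 = 0.981651
r = 0.981651 − 1 = -1.8349%, i.e. -0.0183.

-0.0183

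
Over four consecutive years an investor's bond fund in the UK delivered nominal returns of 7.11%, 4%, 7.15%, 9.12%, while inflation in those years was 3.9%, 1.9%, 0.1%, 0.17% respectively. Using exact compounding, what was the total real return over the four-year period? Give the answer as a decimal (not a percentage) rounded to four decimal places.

Compound the nominal returns: 1.0711 × 1.0400 × 1.0715 × 1.0912 = 1.302446.
Compound inflation: 1.0390 × 1.0190 × 1.0010 × 1.0017 = 1.061601.
Deflate: 1.302446 / 1.061601 = 1.226870.
Total real return = 1.226870 − 1 → 0.2269.

0.2269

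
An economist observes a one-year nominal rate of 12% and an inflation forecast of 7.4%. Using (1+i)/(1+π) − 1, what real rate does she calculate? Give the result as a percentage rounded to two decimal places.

1 + r = 1.12000 / 1.07400 = 1.042831
r = 1.042831 − 1 = 4.2831%, i.e. 4.28%.

4.28%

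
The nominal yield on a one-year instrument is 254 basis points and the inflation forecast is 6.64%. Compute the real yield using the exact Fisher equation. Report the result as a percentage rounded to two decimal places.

By the Fisher equation, 1 + r = (1 + i)/(1 + π).
1 + r = 1.02540 / 1.06640 = 0.961553
r = 0.961553 − 1 = -3.8447%, i.e. -3.84%.

-3.84%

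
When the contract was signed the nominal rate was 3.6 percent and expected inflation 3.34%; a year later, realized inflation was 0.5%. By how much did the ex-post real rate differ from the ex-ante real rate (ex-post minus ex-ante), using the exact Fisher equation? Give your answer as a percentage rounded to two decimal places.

2.83%

Ex-ante: (1 + 0.0360)/(1 + 0.0334) − 1 = 0.2516%
Ex-post: (1 + 0.0360)/(1 + 0.0050) − 1 = 3.0846%
Difference (ex-post − ex-ante) = 2.8330% → 2.83%.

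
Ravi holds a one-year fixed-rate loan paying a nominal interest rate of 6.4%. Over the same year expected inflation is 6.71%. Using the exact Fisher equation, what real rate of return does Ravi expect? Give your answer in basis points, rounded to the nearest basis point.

1 + r = 1.06400 / 1.06710 = 0.997095
r = 0.997095 − 1 = -0.2905%, i.e. -29 basis points.

-29 basis points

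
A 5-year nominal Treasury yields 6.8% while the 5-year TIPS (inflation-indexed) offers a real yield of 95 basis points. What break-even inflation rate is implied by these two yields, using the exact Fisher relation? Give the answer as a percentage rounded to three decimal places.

5.795%

(1 + π) = (1 + i)/(1 + r) = 1.06800 / 1.00950 = 1.057949
Break-even inflation = 1.057949 − 1 → 5.795%.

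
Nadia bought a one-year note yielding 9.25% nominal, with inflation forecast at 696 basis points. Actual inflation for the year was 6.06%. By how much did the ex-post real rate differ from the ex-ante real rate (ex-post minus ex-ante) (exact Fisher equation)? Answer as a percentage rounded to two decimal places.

0.87%

Ex-ante: (1 + 0.0925)/(1 + 0.0696) − 1 = 2.1410%
Ex-post: (1 + 0.0925)/(1 + 0.0606) − 1 = 3.0077%
Difference (ex-post − ex-ante) = 0.8667% → 0.87%.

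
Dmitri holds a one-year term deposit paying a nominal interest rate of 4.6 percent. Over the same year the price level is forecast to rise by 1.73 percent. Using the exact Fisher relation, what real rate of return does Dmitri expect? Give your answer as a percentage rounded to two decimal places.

By the Fisher relation, 1 + r = (1 + i)/(1 + π).
1 + r = 1.04600 / 1.01730 = 1.028212
r = 1.028212 − 1 = 2.8212%, i.e. 2.82%.

2.82%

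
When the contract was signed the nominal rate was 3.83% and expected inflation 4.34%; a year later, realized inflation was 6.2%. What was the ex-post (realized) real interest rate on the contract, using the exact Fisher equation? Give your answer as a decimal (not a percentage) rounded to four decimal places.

Ex-post: (1 + 0.0383)/(1 + 0.0620) − 1 = -2.2316%
So the realized real rate is -0.0223.

-0.0223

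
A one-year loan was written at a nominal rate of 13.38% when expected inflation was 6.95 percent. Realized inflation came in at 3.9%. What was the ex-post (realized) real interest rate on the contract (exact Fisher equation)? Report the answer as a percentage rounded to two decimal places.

9.12%

Ex-post: (1 + 0.1338)/(1 + 0.0390) − 1 = 9.1242%
So the realized real rate is 9.12%.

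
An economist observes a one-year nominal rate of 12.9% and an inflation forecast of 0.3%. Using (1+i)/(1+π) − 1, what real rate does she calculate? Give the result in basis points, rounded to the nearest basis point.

1256 basis points

By the Fisher equation, 1 + r = (1 + i)/(1 + π).
1 + r = 1.12900 / 1.00300 = 1.125623
r = 1.125623 − 1 = 12.5623%, i.e. 1256 basis points.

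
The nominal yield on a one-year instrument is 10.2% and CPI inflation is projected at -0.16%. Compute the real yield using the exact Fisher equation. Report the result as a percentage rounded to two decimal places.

1 + r = 1.10200 / 0.99840 = 1.103766
r = 1.103766 − 1 = 10.3766%, i.e. 10.38%.

10.38%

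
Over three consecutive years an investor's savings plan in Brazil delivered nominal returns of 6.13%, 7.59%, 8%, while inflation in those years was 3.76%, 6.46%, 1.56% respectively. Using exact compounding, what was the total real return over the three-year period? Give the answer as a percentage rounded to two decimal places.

Nominal growth factor = 1.0613 × 1.0759 × 1.0800 = 1.233201
Price-level growth factor = 1.0376 × 1.0646 × 1.0156 = 1.121861
Real growth factor = 1.233201 / 1.121861 = 1.099246
Total real return = 1.099246 − 1 → 9.92%.

9.92%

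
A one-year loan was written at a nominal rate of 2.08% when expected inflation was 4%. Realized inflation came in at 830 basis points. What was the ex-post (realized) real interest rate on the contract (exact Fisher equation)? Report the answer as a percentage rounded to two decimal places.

-5.74%

Ex-post: (1 + 0.0208)/(1 + 0.0830) − 1 = -5.7433%
So the realized real rate is -5.74%.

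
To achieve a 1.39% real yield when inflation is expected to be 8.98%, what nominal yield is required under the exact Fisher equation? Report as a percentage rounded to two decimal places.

10.49%

(1 + i) = (1 + r)(1 + π) = 1.01390 × 1.08980 = 1.10494822
i = 1.10494822 − 1, so the required nominal rate is 10.49%.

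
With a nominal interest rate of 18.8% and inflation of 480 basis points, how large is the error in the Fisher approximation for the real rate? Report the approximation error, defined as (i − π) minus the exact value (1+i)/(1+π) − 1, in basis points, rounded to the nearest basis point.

Approximate: r ≈ 18.800% − 4.800% = 14.0000%
Exact: (1 + 0.1880)/(1 + 0.0480) − 1 = 13.3588%
Error = 14.0000% − 13.3588% = 0.6412% → 64 basis points.

64 basis points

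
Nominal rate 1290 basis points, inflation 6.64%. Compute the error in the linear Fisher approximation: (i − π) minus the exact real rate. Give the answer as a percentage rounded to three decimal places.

Approximate: r ≈ 12.900% − 6.640% = 6.2600%
Exact: (1 + 0.1290)/(1 + 0.0664) − 1 = 5.8702%
Error = 6.2600% − 5.8702% = 0.3898% → 0.390%.

0.390%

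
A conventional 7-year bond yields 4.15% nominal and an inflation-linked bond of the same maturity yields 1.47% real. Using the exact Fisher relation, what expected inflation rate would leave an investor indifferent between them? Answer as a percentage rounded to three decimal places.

2.641%

(1 + π) = (1 + i)/(1 + r) = 1.04150 / 1.01470 = 1.026412
Break-even inflation = 1.026412 − 1 → 2.641%.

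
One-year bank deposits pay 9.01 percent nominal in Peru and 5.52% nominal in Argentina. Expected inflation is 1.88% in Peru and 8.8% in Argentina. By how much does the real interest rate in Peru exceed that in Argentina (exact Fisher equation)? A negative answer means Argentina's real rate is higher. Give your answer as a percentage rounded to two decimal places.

Peru: (1 + 0.0901)/(1 + 0.0188) − 1 = 6.9984%
Argentina: (1 + 0.0552)/(1 + 0.0880) − 1 = -3.0147%
Differential = 6.9984% − (-3.0147%) = 10.0131% → 10.01%.

10.01%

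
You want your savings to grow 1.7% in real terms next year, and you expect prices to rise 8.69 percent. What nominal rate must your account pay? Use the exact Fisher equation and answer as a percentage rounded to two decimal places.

(1 + i) = (1 + r)(1 + π) = 1.01700 × 1.08690 = 1.1053773
i = 1.1053773 − 1, so the required nominal rate is 10.54%.

10.54%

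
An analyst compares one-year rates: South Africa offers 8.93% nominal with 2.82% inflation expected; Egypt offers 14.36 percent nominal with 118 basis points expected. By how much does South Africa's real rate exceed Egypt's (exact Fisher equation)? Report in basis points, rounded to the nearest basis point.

South Africa: (1 + 0.0893)/(1 + 0.0282) − 1 = 5.9424%
Egypt: (1 + 0.1436)/(1 + 0.0118) − 1 = 13.0263%
Differential = 5.9424% − 13.0263% = -7.0839% → -708 basis points.

-708 basis points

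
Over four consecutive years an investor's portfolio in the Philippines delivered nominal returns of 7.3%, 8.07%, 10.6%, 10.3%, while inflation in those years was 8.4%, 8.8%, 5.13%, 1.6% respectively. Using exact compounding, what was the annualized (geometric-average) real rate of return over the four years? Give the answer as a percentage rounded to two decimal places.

Compound the nominal returns: 1.0730 × 1.0807 × 1.1060 × 1.1030 = 1.41460606.
Compound inflation: 1.0840 × 1.0880 × 1.0513 × 1.0160 = 1.25973313.
Deflate: 1.41460606 / 1.25973313 = 1.12294106.
Annualized real rate = 1.12294106^(1/4) − 1 = 2.9412% → 2.94%.

2.94%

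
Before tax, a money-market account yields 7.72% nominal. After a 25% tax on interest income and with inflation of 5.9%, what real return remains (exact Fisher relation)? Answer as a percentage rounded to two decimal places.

-0.10%

After-tax nominal return = 7.72% × (1 − 0.25) = 5.7900%.
1 + r = 1.05790 / 1.05900 = 0.998961
After-tax real rate = 0.998961 − 1 → -0.10%.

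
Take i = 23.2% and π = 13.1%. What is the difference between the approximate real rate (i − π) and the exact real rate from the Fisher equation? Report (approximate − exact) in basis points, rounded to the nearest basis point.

Approximate: r ≈ 23.200% − 13.100% = 10.1000%
Exact: (1 + 0.2320)/(1 + 0.1310) − 1 = 8.9302%
Error = 10.1000% − 8.9302% = 1.1698% → 117 basis points.

117 basis points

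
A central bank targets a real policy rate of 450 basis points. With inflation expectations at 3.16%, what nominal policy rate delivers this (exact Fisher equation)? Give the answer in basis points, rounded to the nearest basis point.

780 basis points

(1 + i) = (1 + r)(1 + π) = 1.04500 × 1.03160 = 1.078022
i = 1.078022 − 1, so the required nominal rate is 780 basis points.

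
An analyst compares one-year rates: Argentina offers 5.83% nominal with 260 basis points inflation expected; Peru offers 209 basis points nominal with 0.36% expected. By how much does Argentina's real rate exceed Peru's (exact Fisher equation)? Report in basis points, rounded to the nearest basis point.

Argentina: (1 + 0.0583)/(1 + 0.0260) − 1 = 3.1481%
Peru: (1 + 0.0209)/(1 + 0.0036) − 1 = 1.7238%
Differential = 3.1481% − 1.7238% = 1.4244% → 142 basis points.

142 basis points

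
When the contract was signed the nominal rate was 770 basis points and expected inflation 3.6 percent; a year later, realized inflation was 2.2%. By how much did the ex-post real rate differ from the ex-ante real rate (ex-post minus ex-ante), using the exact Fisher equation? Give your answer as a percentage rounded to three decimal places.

Ex-ante: (1 + 0.0770)/(1 + 0.0360) − 1 = 3.9575%
Ex-post: (1 + 0.0770)/(1 + 0.0220) − 1 = 5.3816%
Difference (ex-post − ex-ante) = 1.4241% → 1.424%.

1.424%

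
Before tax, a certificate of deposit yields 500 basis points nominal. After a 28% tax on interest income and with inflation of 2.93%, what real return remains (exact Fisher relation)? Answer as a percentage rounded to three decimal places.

After-tax nominal return = 5% × (1 − 0.28) = 3.6000%.
1 + r = 1.03600 / 1.02930 = 1.006509
After-tax real rate = 1.006509 − 1 → 0.651%.

0.651%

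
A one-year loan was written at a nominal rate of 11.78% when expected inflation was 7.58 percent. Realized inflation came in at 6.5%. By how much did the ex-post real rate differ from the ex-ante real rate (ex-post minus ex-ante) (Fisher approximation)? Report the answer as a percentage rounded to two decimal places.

1.08%

Ex-ante: 11.78% − 7.58% = 4.200%
Ex-post: 11.78% − 6.5% = 5.280%
Difference (ex-post − ex-ante) = 1.0800% → 1.08%.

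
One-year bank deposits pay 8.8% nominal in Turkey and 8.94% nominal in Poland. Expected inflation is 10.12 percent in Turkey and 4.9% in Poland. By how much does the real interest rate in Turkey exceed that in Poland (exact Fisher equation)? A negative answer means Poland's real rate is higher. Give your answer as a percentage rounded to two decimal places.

-5.05%

Turkey: (1 + 0.0880)/(1 + 0.1012) − 1 = -1.1987%
Poland: (1 + 0.0894)/(1 + 0.0490) − 1 = 3.8513%
Differential = -1.1987% − 3.8513% = -5.0500% → -5.05%.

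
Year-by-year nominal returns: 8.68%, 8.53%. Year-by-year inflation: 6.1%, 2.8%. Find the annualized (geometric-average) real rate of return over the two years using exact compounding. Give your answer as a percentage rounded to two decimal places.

Nominal growth factor = 1.0868 × 1.0853 = 1.17950404
Price-level growth factor = 1.0610 × 1.0280 = 1.09070800
Real growth factor = 1.17950404 / 1.09070800 = 1.08141138
Annualized real rate = 1.08141138^(1/2) − 1 = 3.9909% → 3.99%.

3.99%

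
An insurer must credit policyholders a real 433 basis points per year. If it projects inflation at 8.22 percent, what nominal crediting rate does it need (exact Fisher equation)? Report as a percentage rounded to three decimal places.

(1 + i) = (1 + r)(1 + π) = 1.04330 × 1.08220 = 1.12905926
i = 1.12905926 − 1, so the required nominal rate is 12.906%.

12.906%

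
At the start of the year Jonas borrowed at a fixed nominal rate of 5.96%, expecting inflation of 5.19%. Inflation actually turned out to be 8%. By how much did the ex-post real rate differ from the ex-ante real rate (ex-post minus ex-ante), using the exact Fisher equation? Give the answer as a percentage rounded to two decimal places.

Ex-ante: (1 + 0.0596)/(1 + 0.0519) − 1 = 0.7320%
Ex-post: (1 + 0.0596)/(1 + 0.0800) − 1 = -1.8889%
Difference (ex-post − ex-ante) = -2.6209% → -2.62%.

-2.62%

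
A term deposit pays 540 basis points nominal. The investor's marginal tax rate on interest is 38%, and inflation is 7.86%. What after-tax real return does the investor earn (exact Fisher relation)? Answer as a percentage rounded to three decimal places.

-4.183%

After-tax nominal return = 5.4% × (1 − 0.38) = 3.3480%.
1 + r = 1.03348 / 1.07860 = 0.958168
After-tax real rate = 0.958168 − 1 → -4.183%.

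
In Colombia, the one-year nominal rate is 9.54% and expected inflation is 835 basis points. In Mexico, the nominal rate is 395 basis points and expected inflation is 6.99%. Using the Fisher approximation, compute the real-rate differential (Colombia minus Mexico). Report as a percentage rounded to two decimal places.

Colombia: 9.54% − 8.35% = 1.190%
Mexico: 3.95% − 6.99% = -3.040%
Differential = 4.230% → 4.23%.

4.23%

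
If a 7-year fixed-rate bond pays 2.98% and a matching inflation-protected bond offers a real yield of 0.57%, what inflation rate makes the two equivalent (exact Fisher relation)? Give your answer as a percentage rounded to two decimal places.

(1 + π) = (1 + i)/(1 + r) = 1.02980 / 1.00570 = 1.023963
Break-even inflation = 1.023963 − 1 → 2.40%.

2.40%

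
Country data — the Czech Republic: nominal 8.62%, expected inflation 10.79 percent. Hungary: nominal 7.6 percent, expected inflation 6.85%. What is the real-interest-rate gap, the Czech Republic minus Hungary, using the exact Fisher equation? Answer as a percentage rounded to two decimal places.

The Czech Republic: (1 + 0.0862)/(1 + 0.1079) − 1 = -1.9587%
Hungary: (1 + 0.0760)/(1 + 0.0685) − 1 = 0.7019%
Differential = -1.9587% − 0.7019% = -2.6606% → -2.66%.

-2.66%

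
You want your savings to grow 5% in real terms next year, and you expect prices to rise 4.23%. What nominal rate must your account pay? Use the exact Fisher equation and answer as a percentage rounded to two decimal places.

9.44%

(1 + i) = (1 + r)(1 + π) = 1.05000 × 1.04230 = 1.094415
i = 1.094415 − 1, so the required nominal rate is 9.44%.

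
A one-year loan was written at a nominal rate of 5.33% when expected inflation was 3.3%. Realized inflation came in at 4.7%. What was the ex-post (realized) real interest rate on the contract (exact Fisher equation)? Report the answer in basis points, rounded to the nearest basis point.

Ex-post: (1 + 0.0533)/(1 + 0.0470) − 1 = 0.6017%
So the realized real rate is 60 basis points.

60 basis points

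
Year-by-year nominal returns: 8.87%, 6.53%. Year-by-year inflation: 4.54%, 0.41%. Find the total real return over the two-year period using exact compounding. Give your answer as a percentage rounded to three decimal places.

Nominal growth factor = 1.0887 × 1.0653 = 1.159792
Price-level growth factor = 1.0454 × 1.0041 = 1.049686
Real growth factor = 1.159792 / 1.049686 = 1.104894
Total real return = 1.104894 − 1 → 10.489%.

10.489%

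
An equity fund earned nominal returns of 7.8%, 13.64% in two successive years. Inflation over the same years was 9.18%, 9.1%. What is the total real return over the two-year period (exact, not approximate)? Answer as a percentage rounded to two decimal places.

Compound the nominal returns: 1.0780 × 1.1364 = 1.225039.
Compound inflation: 1.0918 × 1.0910 = 1.191154.
Deflate: 1.225039 / 1.191154 = 1.028448.
Total real return = 1.028448 − 1 → 2.84%.

2.84%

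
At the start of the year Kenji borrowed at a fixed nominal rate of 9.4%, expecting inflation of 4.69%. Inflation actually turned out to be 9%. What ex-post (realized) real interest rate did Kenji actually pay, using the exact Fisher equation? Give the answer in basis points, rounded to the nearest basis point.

37 basis points

Ex-post: (1 + 0.0940)/(1 + 0.0900) − 1 = 0.3670%
So the realized real rate is 37 basis points.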